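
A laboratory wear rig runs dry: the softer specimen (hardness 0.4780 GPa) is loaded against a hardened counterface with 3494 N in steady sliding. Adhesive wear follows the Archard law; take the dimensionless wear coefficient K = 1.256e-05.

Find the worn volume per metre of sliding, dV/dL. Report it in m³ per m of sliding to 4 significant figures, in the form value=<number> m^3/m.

value=9.181e-11 m^3/m

Every step carries full precision, and the intermediates are printed rounded. Rounded once at the end to 4 significant figures.
Hardness H = 0.4780 GPa = 4.780e+08 Pa.
Expressed in SI base units: W = 3494 N, H = 4.780e+08 Pa, K = 1.256e-05.
Sliding wear rate dV/dL = K·W/H — distance-free: 1.256e-05 · 3494 / 4.780e+08 = 9.181e-11 m³/m.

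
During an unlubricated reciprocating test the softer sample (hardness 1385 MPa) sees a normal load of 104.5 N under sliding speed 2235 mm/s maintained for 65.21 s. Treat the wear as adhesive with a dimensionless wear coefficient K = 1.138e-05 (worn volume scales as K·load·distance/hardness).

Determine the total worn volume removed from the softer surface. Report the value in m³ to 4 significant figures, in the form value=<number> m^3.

The algebra keeps exact precision. Intermediates are displayed rounded. Rounded just once, at four significant figures.
Convert: Sliding speed v = 2235 mm/s = 2.235 m/s. The distance L = v·t = 2.235 m/s × 65.21 s = 145.7 m.
Convert: Hardness H = 1385 MPa = 1.385e+09 Pa.
SI base units throughout: W = 104.5 N, H = 1.385e+09 Pa, K = 1.138e-05.
Apply Archard: V = K·W·L/H = 1.138e-05 · 104.5 · 145.7 / 1.385e+09 = 1.251e-10 m³.

value=1.251e-10 m^3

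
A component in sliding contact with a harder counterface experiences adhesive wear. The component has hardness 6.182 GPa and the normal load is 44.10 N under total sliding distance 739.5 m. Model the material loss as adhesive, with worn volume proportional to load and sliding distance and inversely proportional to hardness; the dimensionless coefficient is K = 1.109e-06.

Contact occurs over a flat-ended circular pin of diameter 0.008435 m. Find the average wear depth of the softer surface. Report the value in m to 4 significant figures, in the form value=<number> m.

value=1.047e-07 m

Intermediates appear rounded; all arithmetic maintains full float precision, and one final rounding, at 4 significant digits.
Convert: Hardness H = 6.182 GPa = 6.182e+09 Pa.
Convert: Contact area A = π·d²/4 = π·(0.008435 m)²/4 = 5.588e-05 m².
Collected in SI base units: W = 44.10 N, H = 6.182e+09 Pa, K = 1.109e-06.
Archard relation: V = K·W·L/H = 1.109e-06 · 44.10 · 739.5 / 6.182e+09 = 5.850e-12 m³.
Mean wear depth h = V/A = 5.850e-12 / 5.588e-05 = 1.047e-07 m.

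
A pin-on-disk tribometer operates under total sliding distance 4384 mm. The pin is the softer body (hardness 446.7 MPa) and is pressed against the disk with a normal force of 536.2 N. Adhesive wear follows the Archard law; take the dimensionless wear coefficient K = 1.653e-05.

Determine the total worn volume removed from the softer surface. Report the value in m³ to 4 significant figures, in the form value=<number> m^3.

Intermediates are displayed rounded — the algebra carries full precision, and one last rounding to 4 significant figures.
Distance covered L = 4384 mm = 4.384 m.
Hardness H = 446.7 MPa = 4.467e+08 Pa.
In SI base units, W = 536.2 N, H = 4.467e+08 Pa, K = 1.653e-05.
Worn volume V = K·W·L/H = 1.653e-05 · 536.2 · 4.384 / 4.467e+08 = 8.699e-11 m³.

value=8.699e-11 m^3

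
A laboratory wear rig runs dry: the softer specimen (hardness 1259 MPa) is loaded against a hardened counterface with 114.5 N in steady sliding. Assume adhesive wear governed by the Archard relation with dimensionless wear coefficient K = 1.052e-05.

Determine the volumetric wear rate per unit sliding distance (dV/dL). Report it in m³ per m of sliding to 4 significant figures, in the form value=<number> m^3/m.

value=9.567e-13 m^3/m

Intermediate values are shown rounded — the computation keeps full precision. Rounded just once: four significant digits.
Hardness H = 1259 MPa = 1.259e+09 Pa.
Working in SI base units: W = 114.5 N, H = 1.259e+09 Pa, K = 1.052e-05.
The wear rate dV/dL = K·W/H, so: 1.052e-05 · 114.5 / 1.259e+09 = 9.567e-13 m³/m.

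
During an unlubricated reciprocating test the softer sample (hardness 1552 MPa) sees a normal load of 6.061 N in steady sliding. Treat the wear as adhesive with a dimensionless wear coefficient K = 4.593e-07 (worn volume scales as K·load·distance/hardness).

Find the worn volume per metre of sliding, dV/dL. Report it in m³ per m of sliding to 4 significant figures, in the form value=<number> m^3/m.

All arithmetic keeps full precision; intermediate values are printed rounded — one final rounding to 4 significant figures.
Convert: Hardness H = 1552 MPa = 1.552e+09 Pa.
Expressed in SI base units: W = 6.061 N, H = 1.552e+09 Pa, K = 4.593e-07.
The wear rate dV/dL = K·W/H — distance-free: 4.593e-07 · 6.061 / 1.552e+09 = 1.794e-15 m³/m.

value=1.794e-15 m^3/m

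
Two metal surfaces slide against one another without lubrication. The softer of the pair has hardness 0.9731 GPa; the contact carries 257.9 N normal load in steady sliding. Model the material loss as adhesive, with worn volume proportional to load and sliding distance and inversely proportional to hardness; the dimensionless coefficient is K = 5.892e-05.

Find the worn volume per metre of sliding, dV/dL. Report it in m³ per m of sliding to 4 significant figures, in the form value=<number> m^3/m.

Each operation keeps full precision. Intermediates are displayed rounded — rounded just once to four significant figures.
Hardness H = 0.9731 GPa = 9.731e+08 Pa.
In SI base units: W = 257.9 N, H = 9.731e+08 Pa, K = 5.892e-05.
Wear rate dV/dL = K·W/H (independent of L): 5.892e-05 · 257.9 / 9.731e+08 = 1.562e-11 m³/m.

value=1.562e-11 m^3/m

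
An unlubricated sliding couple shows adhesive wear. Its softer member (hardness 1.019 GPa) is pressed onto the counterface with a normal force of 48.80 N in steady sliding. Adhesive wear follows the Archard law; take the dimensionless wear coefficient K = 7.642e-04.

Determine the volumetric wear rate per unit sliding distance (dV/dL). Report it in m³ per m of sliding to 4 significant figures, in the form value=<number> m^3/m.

value=3.660e-11 m^3/m

The intermediates are printed rounded — the computation keeps full precision; one last rounding, at four significant figures.
Hardness H = 1.019 GPa = 1.019e+09 Pa.
Working in SI base units: W = 48.80 N, H = 1.019e+09 Pa, K = 7.642e-04.
The wear rate dV/dL = K·W/H: 7.642e-04 · 48.80 / 1.019e+09 = 3.660e-11 m³/m.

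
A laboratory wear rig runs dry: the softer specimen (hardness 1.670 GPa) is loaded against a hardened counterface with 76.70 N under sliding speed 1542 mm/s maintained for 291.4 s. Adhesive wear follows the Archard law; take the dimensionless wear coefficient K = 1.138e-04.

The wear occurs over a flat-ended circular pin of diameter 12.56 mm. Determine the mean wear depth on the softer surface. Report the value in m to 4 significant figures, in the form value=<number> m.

value=1.896e-05 m

Every step keeps exact precision. Intermediate values are printed rounded. Rounded once at the end to four significant digits.
Convert: Sliding speed v = 1542 mm/s = 1.542 m/s. The distance L = v·t = 1.542 m/s × 291.4 s = 449.3 m.
Convert: Hardness H = 1.670 GPa = 1.670e+09 Pa.
Convert: Pin diameter d = 12.56 mm = 0.01256 m. Contact area A = π·d²/4 = π·(0.01256 m)²/4 = 1.239e-04 m².
Restated in SI base units: W = 76.70 N, H = 1.670e+09 Pa, K = 1.138e-04.
Worn volume V = K·W·L/H = 1.138e-04 · 76.70 · 449.3 / 1.670e+09 = 2.349e-09 m³.
Depth of wear h = V/A = 2.349e-09 / 1.239e-04 = 1.896e-05 m.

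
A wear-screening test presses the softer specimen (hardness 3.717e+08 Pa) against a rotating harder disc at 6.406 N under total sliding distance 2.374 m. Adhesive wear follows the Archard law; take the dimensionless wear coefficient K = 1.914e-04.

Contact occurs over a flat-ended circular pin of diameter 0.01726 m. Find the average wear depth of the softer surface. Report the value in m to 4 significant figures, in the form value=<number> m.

value=3.347e-08 m

Intermediates are shown rounded, and each operation keeps exact precision — rounded once at the end to 4 significant figures.
Contact area A = π·d²/4 = π·(0.01726 m)²/4 = 2.340e-04 m².
In SI base units, W = 6.406 N, H = 3.717e+08 Pa, K = 1.914e-04.
Volume removed: V = K·W·L/H = 1.914e-04 · 6.406 · 2.374 / 3.717e+08 = 7.831e-12 m³.
Wear depth h = V/A = 7.831e-12 / 2.340e-04 = 3.347e-08 m.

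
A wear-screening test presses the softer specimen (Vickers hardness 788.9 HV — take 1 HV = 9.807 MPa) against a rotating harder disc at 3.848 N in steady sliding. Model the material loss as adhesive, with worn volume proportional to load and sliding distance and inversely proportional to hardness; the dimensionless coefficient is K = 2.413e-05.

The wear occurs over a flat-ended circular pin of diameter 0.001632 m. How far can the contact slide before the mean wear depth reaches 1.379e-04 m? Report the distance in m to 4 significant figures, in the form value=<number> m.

value=2.404e+04 m

All arithmetic maintains exact precision; the intermediates are displayed rounded, and a lone final rounding to 4 significant digits.
Convert: Hardness H = 788.9 HV × 9.807 MPa/HV = 7737 MPa = 7.737e+09 Pa.
Convert: Contact area A = π·d²/4 = π·(0.001632 m)²/4 = 2.092e-06 m².
SI base units throughout: W = 3.848 N, H = 7.737e+09 Pa, K = 2.413e-05.
Wearable volume V_lim = h_lim·A = 1.379e-04 · 2.092e-06 = 2.885e-10 m³.
Thus life L = V_lim·H/(K·W) = 2.885e-10 · 7.737e+09 / (2.413e-05 · 3.848) = 2.404e+04 m.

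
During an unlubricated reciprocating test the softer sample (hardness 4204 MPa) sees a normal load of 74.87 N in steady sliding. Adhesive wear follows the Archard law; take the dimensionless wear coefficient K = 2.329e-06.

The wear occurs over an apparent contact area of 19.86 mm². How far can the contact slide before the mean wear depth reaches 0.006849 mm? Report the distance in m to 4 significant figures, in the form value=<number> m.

value=3279 m

The algebra holds exact precision; intermediate values appear rounded — a lone final rounding, at four significant figures.
Hardness H = 4204 MPa = 4.204e+09 Pa.
Contact area A = 19.86 mm² = 1.986e-05 m².
Depth limit h_lim = 0.006849 mm = 6.849e-06 m.
As SI base values: W = 74.87 N, H = 4.204e+09 Pa, K = 2.329e-06.
Permissible volume V_lim = h_lim·A = 6.849e-06 · 1.986e-05 = 1.360e-10 m³.
Thus life L = V_lim·H/(K·W) = 1.360e-10 · 4.204e+09 / (2.329e-06 · 74.87) = 3279 m.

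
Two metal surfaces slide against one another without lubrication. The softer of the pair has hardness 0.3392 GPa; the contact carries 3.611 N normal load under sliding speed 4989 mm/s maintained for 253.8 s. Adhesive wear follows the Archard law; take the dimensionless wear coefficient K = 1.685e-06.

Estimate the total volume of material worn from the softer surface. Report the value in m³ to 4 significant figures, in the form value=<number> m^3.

The intermediates are displayed rounded — the computation holds full float precision, and a single final rounding, at 4 significant digits.
Convert: Sliding speed v = 4989 mm/s = 4.989 m/s. Total distance L = v·t = 4.989 m/s × 253.8 s = 1266 m.
Convert: Hardness H = 0.3392 GPa = 3.392e+08 Pa.
As SI base values: W = 3.611 N, H = 3.392e+08 Pa, K = 1.685e-06.
Archard relation: V = K·W·L/H = 1.685e-06 · 3.611 · 1266 / 3.392e+08 = 2.271e-11 m³.

value=2.271e-11 m^3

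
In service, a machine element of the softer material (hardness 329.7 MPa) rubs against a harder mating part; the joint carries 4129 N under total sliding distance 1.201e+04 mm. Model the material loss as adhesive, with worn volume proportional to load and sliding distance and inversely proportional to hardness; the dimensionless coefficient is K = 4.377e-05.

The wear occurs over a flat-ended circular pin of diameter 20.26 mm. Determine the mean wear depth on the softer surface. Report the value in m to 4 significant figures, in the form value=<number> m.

The intermediates are shown rounded, and each operation carries exact precision; a lone final rounding: four significant figures.
Convert: Distance covered L = 1.201e+04 mm = 12.01 m.
Convert: Hardness H = 329.7 MPa = 3.297e+08 Pa.
Convert: Pin diameter d = 20.26 mm = 0.02026 m. Contact area A = π·d²/4 = π·(0.02026 m)²/4 = 3.224e-04 m².
In SI base units, W = 4129 N, H = 3.297e+08 Pa, K = 4.377e-05.
Archard volume V = K·W·L/H = 4.377e-05 · 4129 · 12.01 / 3.297e+08 = 6.583e-09 m³.
Mean depth h = V/A = 6.583e-09 / 3.224e-04 = 2.042e-05 m.

value=2.042e-05 m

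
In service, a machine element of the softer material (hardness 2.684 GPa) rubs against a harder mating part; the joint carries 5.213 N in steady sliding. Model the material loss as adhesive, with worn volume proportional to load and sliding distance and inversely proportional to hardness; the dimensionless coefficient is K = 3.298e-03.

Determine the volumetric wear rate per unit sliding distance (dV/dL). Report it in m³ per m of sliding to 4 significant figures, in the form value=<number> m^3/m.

value=6.406e-12 m^3/m

The algebra holds exact precision; the intermediates are printed rounded. Rounded once at the end, at 4 significant figures.
Convert: Hardness H = 2.684 GPa = 2.684e+09 Pa.
In SI base units, W = 5.213 N, H = 2.684e+09 Pa, K = 3.298e-03.
Volumetric rate dV/dL = K·W/H: 3.298e-03 · 5.213 / 2.684e+09 = 6.406e-12 m³/m.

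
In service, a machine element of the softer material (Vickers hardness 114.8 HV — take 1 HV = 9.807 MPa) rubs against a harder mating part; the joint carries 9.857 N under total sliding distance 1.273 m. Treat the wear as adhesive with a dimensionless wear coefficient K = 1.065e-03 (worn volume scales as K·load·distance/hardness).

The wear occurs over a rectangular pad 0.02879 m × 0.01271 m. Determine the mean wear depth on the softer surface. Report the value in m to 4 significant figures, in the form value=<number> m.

value=3.244e-08 m

Printed values are rounded. Each operation runs at exact precision, and a lone final rounding to 4 significant figures.
Convert: Hardness H = 114.8 HV × 9.807 MPa/HV = 1126 MPa = 1.126e+09 Pa.
Convert: Contact area A = 0.02879 m × 0.01271 m = 3.659e-04 m².
In SI base units: W = 9.857 N, H = 1.126e+09 Pa, K = 1.065e-03.
Wear volume V = K·W·L/H = 1.065e-03 · 9.857 · 1.273 / 1.126e+09 = 1.187e-11 m³.
Mean wear depth h = V/A = 1.187e-11 / 3.659e-04 = 3.244e-08 m.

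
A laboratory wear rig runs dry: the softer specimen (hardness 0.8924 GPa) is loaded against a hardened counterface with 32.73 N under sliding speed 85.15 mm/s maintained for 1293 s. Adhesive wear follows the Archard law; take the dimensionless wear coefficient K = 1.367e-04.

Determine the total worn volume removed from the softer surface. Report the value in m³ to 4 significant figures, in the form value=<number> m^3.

value=5.520e-10 m^3

Intermediate values appear rounded. Each operation keeps full float precision; one last rounding, at 4 significant figures.
Convert: Sliding speed v = 85.15 mm/s = 0.08515 m/s. Path length L = v·t = 0.08515 m/s × 1293 s = 110.1 m.
Convert: Hardness H = 0.8924 GPa = 8.924e+08 Pa.
Working in SI base units: W = 32.73 N, H = 8.924e+08 Pa, K = 1.367e-04.
The Archard volume V = K·W·L/H = 1.367e-04 · 32.73 · 110.1 / 8.924e+08 = 5.520e-10 m³.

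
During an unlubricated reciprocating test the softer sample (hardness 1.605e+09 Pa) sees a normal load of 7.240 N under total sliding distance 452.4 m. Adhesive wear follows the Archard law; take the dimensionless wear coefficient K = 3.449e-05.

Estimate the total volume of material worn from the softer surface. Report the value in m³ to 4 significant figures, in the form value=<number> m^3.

Each operation holds full precision — intermediate values appear rounded; a single final rounding to 4 significant digits.
As SI base values: W = 7.240 N, H = 1.605e+09 Pa, K = 3.449e-05.
The Archard volume V = K·W·L/H = 3.449e-05 · 7.240 · 452.4 / 1.605e+09 = 7.038e-11 m³.

value=7.038e-11 m^3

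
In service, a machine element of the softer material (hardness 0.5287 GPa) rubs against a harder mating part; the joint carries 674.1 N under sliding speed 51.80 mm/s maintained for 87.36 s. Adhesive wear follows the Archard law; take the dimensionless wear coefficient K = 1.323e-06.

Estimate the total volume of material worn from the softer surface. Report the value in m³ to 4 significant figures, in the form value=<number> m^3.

Intermediates appear rounded, and the computation runs at exact precision. Rounded just once: four significant figures.
Convert: Sliding speed v = 51.80 mm/s = 0.05180 m/s. Path length L = v·t = 0.05180 m/s × 87.36 s = 4.525 m.
Convert: Hardness H = 0.5287 GPa = 5.287e+08 Pa.
As SI base values: W = 674.1 N, H = 5.287e+08 Pa, K = 1.323e-06.
Volume removed: V = K·W·L/H = 1.323e-06 · 674.1 · 4.525 / 5.287e+08 = 7.633e-12 m³.

value=7.633e-12 m^3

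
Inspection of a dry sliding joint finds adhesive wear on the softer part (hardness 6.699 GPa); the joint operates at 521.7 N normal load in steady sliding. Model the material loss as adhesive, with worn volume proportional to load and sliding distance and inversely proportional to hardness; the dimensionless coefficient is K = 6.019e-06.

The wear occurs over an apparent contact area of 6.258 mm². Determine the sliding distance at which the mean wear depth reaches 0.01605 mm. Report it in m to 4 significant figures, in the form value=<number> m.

Intermediate values appear rounded, and all working math runs at full float precision — a lone final rounding, at 4 significant digits.
Hardness H = 6.699 GPa = 6.699e+09 Pa.
Contact area A = 6.258 mm² = 6.258e-06 m².
Depth limit h_lim = 0.01605 mm = 1.605e-05 m.
In SI base units: W = 521.7 N, H = 6.699e+09 Pa, K = 6.019e-06.
Allowed volume V_lim = h_lim·A = 1.605e-05 · 6.258e-06 = 1.004e-10 m³.
Life L = V_lim·H/(K·W) = 1.004e-10 · 6.699e+09 / (6.019e-06 · 521.7) = 214.3 m.

value=214.3 m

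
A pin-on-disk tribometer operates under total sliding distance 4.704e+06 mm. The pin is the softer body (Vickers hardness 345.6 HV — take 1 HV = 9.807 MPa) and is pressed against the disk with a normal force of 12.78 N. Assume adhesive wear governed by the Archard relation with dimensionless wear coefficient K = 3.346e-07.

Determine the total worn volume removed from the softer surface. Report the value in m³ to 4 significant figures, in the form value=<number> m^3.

value=5.935e-12 m^3

Displayed values are rounded. Each operation keeps full float precision, and a single final rounding to 4 significant digits.
Sliding distance L = 4.704e+06 mm = 4704 m.
Hardness H = 345.6 HV × 9.807 MPa/HV = 3389 MPa = 3.389e+09 Pa.
Restated in SI base units: W = 12.78 N, H = 3.389e+09 Pa, K = 3.346e-07.
Archard relation: V = K·W·L/H = 3.346e-07 · 12.78 · 4704 / 3.389e+09 = 5.935e-12 m³.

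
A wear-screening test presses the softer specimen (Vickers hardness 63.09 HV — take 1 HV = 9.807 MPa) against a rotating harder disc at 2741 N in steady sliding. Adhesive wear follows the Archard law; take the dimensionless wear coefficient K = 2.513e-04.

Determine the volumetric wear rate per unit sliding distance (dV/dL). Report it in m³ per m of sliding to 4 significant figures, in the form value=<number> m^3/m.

The algebra runs at full float precision — intermediates are displayed rounded — a single final rounding, at four significant figures.
Convert: Hardness H = 63.09 HV × 9.807 MPa/HV = 618.7 MPa = 6.187e+08 Pa.
SI base units throughout: W = 2741 N, H = 6.187e+08 Pa, K = 2.513e-04.
Rate of wear dV/dL = K·W/H, so: 2.513e-04 · 2741 / 6.187e+08 = 1.113e-09 m³/m.

value=1.113e-09 m^3/m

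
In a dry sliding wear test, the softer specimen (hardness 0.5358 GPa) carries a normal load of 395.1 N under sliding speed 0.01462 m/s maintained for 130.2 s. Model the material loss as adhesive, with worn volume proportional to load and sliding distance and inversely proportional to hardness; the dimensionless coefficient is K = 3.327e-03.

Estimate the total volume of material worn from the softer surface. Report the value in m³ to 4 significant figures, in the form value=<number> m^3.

value=4.670e-09 m^3

Each operation maintains full precision — the intermediates are printed rounded. Rounded once at the end: 4 significant digits.
Convert: Total distance L = v·t = 0.01462 m/s × 130.2 s = 1.904 m.
Convert: Hardness H = 0.5358 GPa = 5.358e+08 Pa.
In SI base units, W = 395.1 N, H = 5.358e+08 Pa, K = 3.327e-03.
Worn volume V = K·W·L/H = 3.327e-03 · 395.1 · 1.904 / 5.358e+08 = 4.670e-09 m³.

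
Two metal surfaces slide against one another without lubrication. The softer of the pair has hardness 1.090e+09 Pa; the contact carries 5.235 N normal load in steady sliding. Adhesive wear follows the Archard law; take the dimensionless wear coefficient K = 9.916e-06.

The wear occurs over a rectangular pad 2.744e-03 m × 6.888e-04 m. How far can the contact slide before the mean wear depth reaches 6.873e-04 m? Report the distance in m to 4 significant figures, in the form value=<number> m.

Every step maintains full precision, and intermediates are printed rounded, and rounded once at the end to four significant digits.
Convert: Contact area A = 2.744e-03 m × 6.888e-04 m = 1.890e-06 m².
In SI base units, W = 5.235 N, H = 1.090e+09 Pa, K = 9.916e-06.
Allowed volume V_lim = h_lim·A = 6.873e-04 · 1.890e-06 = 1.299e-09 m³.
So the life L = V_lim·H/(K·W) = 1.299e-09 · 1.090e+09 / (9.916e-06 · 5.235) = 2.728e+04 m.

value=2.728e+04 m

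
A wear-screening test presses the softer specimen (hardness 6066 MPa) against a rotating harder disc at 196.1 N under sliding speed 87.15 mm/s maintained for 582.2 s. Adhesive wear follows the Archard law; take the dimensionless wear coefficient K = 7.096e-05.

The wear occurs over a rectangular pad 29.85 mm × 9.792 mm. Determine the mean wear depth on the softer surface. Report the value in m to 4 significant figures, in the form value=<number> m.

All working math maintains full precision — the intermediates are shown rounded; rounded once at the end to 4 significant digits.
Convert: Sliding speed v = 87.15 mm/s = 0.08715 m/s. Total distance L = v·t = 0.08715 m/s × 582.2 s = 50.74 m.
Convert: Hardness H = 6066 MPa = 6.066e+09 Pa.
Convert: Pad sides 29.85 mm × 9.792 mm = 0.02985 m × 0.009792 m. Contact area A = 0.02985 m × 0.009792 m = 2.923e-04 m².
In SI base units: W = 196.1 N, H = 6.066e+09 Pa, K = 7.096e-05.
By Archard's law, V = K·W·L/H = 7.096e-05 · 196.1 · 50.74 / 6.066e+09 = 1.164e-10 m³.
Mean depth h = V/A = 1.164e-10 / 2.923e-04 = 3.982e-07 m.

value=3.982e-07 m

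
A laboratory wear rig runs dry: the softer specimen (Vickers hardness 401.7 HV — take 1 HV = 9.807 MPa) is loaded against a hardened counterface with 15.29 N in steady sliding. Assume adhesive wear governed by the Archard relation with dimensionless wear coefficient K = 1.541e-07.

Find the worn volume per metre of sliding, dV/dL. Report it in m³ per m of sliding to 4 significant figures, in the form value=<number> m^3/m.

Every step holds full precision — intermediates are shown rounded. Rounded just once: 4 significant figures.
Convert: Hardness H = 401.7 HV × 9.807 MPa/HV = 3939 MPa = 3.939e+09 Pa.
As SI base values: W = 15.29 N, H = 3.939e+09 Pa, K = 1.541e-07.
The wear rate dV/dL = K·W/H (no L dependence): 1.541e-07 · 15.29 / 3.939e+09 = 5.981e-16 m³/m.

value=5.981e-16 m^3/m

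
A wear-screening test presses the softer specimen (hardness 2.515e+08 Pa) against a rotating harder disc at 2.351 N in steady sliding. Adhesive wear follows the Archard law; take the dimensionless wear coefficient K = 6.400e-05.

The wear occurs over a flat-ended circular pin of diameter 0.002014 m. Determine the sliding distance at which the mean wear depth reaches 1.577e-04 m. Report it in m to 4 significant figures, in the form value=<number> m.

value=839.7 m

The intermediates are displayed rounded, and each operation holds full precision, and rounded just once: 4 significant figures.
Contact area A = π·d²/4 = π·(0.002014 m)²/4 = 3.186e-06 m².
Collected in SI base units: W = 2.351 N, H = 2.515e+08 Pa, K = 6.400e-05.
Volume at the limit: V_lim = h_lim·A = 1.577e-04 · 3.186e-06 = 5.024e-10 m³.
Thus life L = V_lim·H/(K·W) = 5.024e-10 · 2.515e+08 / (6.400e-05 · 2.351) = 839.7 m.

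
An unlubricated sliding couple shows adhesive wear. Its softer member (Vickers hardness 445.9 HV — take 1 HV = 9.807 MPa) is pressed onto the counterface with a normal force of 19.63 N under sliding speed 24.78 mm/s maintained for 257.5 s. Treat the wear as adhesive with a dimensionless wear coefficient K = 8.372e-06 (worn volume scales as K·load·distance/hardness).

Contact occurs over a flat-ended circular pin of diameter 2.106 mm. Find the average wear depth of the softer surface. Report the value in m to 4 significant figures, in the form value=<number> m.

The computation holds exact precision. Intermediate values are displayed rounded; rounded just once to 4 significant digits.
Sliding speed v = 24.78 mm/s = 0.02478 m/s. Sliding distance L = v·t = 0.02478 m/s × 257.5 s = 6.381 m.
Hardness H = 445.9 HV × 9.807 MPa/HV = 4373 MPa = 4.373e+09 Pa.
Pin diameter d = 2.106 mm = 0.002106 m. Contact area A = π·d²/4 = π·(0.002106 m)²/4 = 3.483e-06 m².
As SI base values: W = 19.63 N, H = 4.373e+09 Pa, K = 8.372e-06.
By Archard's law, V = K·W·L/H = 8.372e-06 · 19.63 · 6.381 / 4.373e+09 = 2.398e-13 m³.
Mean wear depth h = V/A = 2.398e-13 / 3.483e-06 = 6.884e-08 m.

value=6.884e-08 m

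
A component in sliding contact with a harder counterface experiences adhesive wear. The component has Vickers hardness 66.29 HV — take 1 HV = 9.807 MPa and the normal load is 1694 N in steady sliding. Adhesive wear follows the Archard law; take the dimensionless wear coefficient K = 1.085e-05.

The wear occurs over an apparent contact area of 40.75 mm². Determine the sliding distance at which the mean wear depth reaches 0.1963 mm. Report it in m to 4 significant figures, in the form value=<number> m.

Every step carries full precision, and intermediates are shown rounded. Rounded once at the end: 4 significant digits.
Convert: Hardness H = 66.29 HV × 9.807 MPa/HV = 650.1 MPa = 6.501e+08 Pa.
Convert: Contact area A = 40.75 mm² = 4.075e-05 m².
Convert: Depth limit h_lim = 0.1963 mm = 1.963e-04 m.
Working in SI base units: W = 1694 N, H = 6.501e+08 Pa, K = 1.085e-05.
At the depth limit, V_lim = h_lim·A = 1.963e-04 · 4.075e-05 = 7.999e-09 m³.
Sliding life L = V_lim·H/(K·W) = 7.999e-09 · 6.501e+08 / (1.085e-05 · 1694) = 282.9 m.

value=282.9 m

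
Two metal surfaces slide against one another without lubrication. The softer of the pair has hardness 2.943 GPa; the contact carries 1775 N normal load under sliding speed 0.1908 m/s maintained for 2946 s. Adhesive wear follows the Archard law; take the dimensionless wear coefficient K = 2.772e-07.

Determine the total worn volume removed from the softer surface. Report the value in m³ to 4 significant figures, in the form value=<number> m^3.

Every step maintains full precision — quoted intermediates are rounded — one last rounding to four significant digits.
Sliding distance L = v·t = 0.1908 m/s × 2946 s = 562.1 m.
Hardness H = 2.943 GPa = 2.943e+09 Pa.
Restated in SI base units: W = 1775 N, H = 2.943e+09 Pa, K = 2.772e-07.
The Archard volume V = K·W·L/H = 2.772e-07 · 1775 · 562.1 / 2.943e+09 = 9.398e-11 m³.

value=9.398e-11 m^3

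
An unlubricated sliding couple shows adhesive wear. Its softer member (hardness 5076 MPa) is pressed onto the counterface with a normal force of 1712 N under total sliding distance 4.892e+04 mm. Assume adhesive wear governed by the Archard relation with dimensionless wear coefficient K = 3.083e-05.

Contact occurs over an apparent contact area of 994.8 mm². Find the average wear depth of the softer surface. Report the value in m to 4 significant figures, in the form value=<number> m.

Printed values are rounded; the algebra keeps full precision. Rounded just once to four significant figures.
Distance covered L = 4.892e+04 mm = 48.92 m.
Hardness H = 5076 MPa = 5.076e+09 Pa.
Contact area A = 994.8 mm² = 9.948e-04 m².
Working in SI base units: W = 1712 N, H = 5.076e+09 Pa, K = 3.083e-05.
Volume removed: V = K·W·L/H = 3.083e-05 · 1712 · 48.92 / 5.076e+09 = 5.087e-10 m³.
Wear depth h = V/A = 5.087e-10 / 9.948e-04 = 5.113e-07 m.

value=5.113e-07 m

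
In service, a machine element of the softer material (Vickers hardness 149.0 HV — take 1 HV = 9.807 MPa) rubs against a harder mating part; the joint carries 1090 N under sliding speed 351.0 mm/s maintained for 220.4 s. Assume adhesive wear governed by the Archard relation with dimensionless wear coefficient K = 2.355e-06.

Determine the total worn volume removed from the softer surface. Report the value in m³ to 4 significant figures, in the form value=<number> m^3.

value=1.359e-10 m^3

Intermediates are printed rounded — each operation carries full precision — rounded once at the end to 4 significant figures.
Convert: Sliding speed v = 351.0 mm/s = 0.3510 m/s. Total distance L = v·t = 0.3510 m/s × 220.4 s = 77.36 m.
Convert: Hardness H = 149.0 HV × 9.807 MPa/HV = 1461 MPa = 1.461e+09 Pa.
As SI base values: W = 1090 N, H = 1.461e+09 Pa, K = 2.355e-06.
By Archard's law, V = K·W·L/H = 2.355e-06 · 1090 · 77.36 / 1.461e+09 = 1.359e-10 m³.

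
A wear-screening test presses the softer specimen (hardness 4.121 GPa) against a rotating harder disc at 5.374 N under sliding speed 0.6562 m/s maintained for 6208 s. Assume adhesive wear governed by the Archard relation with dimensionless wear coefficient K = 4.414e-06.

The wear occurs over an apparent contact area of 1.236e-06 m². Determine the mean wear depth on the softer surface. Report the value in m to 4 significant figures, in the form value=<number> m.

value=1.897e-05 m

Every step maintains full float precision. Shown intermediates are rounded. Rounded just once, at four significant digits.
The distance L = v·t = 0.6562 m/s × 6208 s = 4074 m.
Hardness H = 4.121 GPa = 4.121e+09 Pa.
Working in SI base units: W = 5.374 N, H = 4.121e+09 Pa, K = 4.414e-06.
Apply Archard: V = K·W·L/H = 4.414e-06 · 5.374 · 4074 / 4.121e+09 = 2.345e-11 m³.
Wear depth h = V/A = 2.345e-11 / 1.236e-06 = 1.897e-05 m.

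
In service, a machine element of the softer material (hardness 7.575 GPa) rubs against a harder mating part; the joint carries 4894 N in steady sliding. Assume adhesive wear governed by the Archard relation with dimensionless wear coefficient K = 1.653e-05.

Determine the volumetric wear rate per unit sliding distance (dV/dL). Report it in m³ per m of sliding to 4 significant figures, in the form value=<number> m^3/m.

Each operation keeps exact precision — intermediate values are printed rounded. Rounded once at the end, at four significant digits.
Hardness H = 7.575 GPa = 7.575e+09 Pa.
In SI base units, W = 4894 N, H = 7.575e+09 Pa, K = 1.653e-05.
Rate of wear dV/dL = K·W/H (no L dependence): 1.653e-05 · 4894 / 7.575e+09 = 1.068e-11 m³/m.

value=1.068e-11 m^3/m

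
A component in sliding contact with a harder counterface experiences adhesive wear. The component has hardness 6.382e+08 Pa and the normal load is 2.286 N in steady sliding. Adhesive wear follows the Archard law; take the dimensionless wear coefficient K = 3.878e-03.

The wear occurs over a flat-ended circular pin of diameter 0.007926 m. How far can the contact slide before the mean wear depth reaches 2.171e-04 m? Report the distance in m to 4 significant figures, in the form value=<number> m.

value=771.1 m

Every step runs at exact precision, and the intermediates appear rounded. Rounded just once to 4 significant digits.
Contact area A = π·d²/4 = π·(0.007926 m)²/4 = 4.934e-05 m².
SI base units throughout: W = 2.286 N, H = 6.382e+08 Pa, K = 3.878e-03.
At the depth limit, V_lim = h_lim·A = 2.171e-04 · 4.934e-05 = 1.071e-08 m³.
Inverting, life L = V_lim·H/(K·W) = 1.071e-08 · 6.382e+08 / (3.878e-03 · 2.286) = 771.1 m.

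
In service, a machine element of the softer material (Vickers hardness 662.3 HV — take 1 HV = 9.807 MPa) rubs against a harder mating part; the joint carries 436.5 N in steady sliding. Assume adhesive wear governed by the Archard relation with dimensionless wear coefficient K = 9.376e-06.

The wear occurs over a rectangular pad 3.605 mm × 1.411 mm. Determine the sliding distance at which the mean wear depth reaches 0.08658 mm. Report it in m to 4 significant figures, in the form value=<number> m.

value=698.9 m

The computation carries full precision. Intermediate values appear rounded — a single final rounding: four significant digits.
Convert: Hardness H = 662.3 HV × 9.807 MPa/HV = 6495 MPa = 6.495e+09 Pa.
Convert: Pad sides 3.605 mm × 1.411 mm = 0.003605 m × 0.001411 m. Contact area A = 0.003605 m × 0.001411 m = 5.087e-06 m².
Convert: Depth limit h_lim = 0.08658 mm = 8.658e-05 m.
In SI base units, W = 436.5 N, H = 6.495e+09 Pa, K = 9.376e-06.
Wearable volume V_lim = h_lim·A = 8.658e-05 · 5.087e-06 = 4.404e-10 m³.
Thus life L = V_lim·H/(K·W) = 4.404e-10 · 6.495e+09 / (9.376e-06 · 436.5) = 698.9 m.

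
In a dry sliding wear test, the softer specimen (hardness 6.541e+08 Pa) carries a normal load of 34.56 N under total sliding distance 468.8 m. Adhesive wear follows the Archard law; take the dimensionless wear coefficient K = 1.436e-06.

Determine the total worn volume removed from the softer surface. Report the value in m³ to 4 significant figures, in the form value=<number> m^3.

value=3.557e-11 m^3

Every step carries full precision, and intermediate values are displayed rounded; rounded once at the end to 4 significant figures.
Expressed in SI base units: W = 34.56 N, H = 6.541e+08 Pa, K = 1.436e-06.
Archard relation: V = K·W·L/H = 1.436e-06 · 34.56 · 468.8 / 6.541e+08 = 3.557e-11 m³.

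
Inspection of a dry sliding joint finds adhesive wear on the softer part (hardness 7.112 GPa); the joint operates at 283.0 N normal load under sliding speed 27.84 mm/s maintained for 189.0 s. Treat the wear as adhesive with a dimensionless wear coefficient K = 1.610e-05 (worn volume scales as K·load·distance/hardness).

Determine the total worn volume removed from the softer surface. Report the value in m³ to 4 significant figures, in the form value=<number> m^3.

Displayed values are rounded, and the computation maintains full precision; a single final rounding, at 4 significant figures.
Sliding speed v = 27.84 mm/s = 0.02784 m/s. Total distance L = v·t = 0.02784 m/s × 189.0 s = 5.262 m.
Hardness H = 7.112 GPa = 7.112e+09 Pa.
In SI base units, W = 283.0 N, H = 7.112e+09 Pa, K = 1.610e-05.
Apply Archard: V = K·W·L/H = 1.610e-05 · 283.0 · 5.262 / 7.112e+09 = 3.371e-12 m³.

value=3.371e-12 m^3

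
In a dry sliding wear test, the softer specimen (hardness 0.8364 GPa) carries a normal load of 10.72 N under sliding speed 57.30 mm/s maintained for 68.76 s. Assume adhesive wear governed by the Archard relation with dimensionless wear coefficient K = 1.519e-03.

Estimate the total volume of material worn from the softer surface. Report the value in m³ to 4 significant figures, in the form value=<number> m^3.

Intermediates are shown rounded. Every step runs at full float precision — rounded just once: four significant digits.
Sliding speed v = 57.30 mm/s = 0.05730 m/s. Distance covered L = v·t = 0.05730 m/s × 68.76 s = 3.940 m.
Hardness H = 0.8364 GPa = 8.364e+08 Pa.
Working in SI base units: W = 10.72 N, H = 8.364e+08 Pa, K = 1.519e-03.
Archard relation: V = K·W·L/H = 1.519e-03 · 10.72 · 3.940 / 8.364e+08 = 7.671e-11 m³.

value=7.671e-11 m^3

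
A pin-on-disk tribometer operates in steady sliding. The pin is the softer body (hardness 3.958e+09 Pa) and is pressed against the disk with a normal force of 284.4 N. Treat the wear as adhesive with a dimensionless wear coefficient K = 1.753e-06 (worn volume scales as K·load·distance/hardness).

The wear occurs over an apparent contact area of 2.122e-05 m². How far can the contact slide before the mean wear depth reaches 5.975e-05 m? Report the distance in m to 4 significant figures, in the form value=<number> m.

Intermediate values are shown rounded; each operation maintains full float precision, and one last rounding: 4 significant figures.
Collected in SI base units: W = 284.4 N, H = 3.958e+09 Pa, K = 1.753e-06.
At the depth limit, V_lim = h_lim·A = 5.975e-05 · 2.122e-05 = 1.268e-09 m³.
Thus life L = V_lim·H/(K·W) = 1.268e-09 · 3.958e+09 / (1.753e-06 · 284.4) = 1.007e+04 m.

value=1.007e+04 m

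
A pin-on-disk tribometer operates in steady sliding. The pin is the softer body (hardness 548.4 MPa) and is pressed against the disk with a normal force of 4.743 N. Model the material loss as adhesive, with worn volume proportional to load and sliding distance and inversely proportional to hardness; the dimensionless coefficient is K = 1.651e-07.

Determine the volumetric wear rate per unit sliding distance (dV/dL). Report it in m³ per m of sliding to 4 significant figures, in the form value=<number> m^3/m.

value=1.428e-15 m^3/m

The algebra holds full float precision, and the intermediates are printed rounded. Rounded once at the end: four significant figures.
Convert: Hardness H = 548.4 MPa = 5.484e+08 Pa.
In SI base units, W = 4.743 N, H = 5.484e+08 Pa, K = 1.651e-07.
Rate of wear dV/dL = K·W/H: 1.651e-07 · 4.743 / 5.484e+08 = 1.428e-15 m³/m.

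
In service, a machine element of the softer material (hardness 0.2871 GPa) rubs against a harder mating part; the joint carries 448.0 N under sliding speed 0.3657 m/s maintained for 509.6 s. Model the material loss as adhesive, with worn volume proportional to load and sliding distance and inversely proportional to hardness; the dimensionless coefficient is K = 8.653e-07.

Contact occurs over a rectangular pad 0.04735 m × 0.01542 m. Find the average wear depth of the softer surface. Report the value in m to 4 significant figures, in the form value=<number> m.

Intermediates appear rounded, and the algebra holds full float precision, and rounded just once: 4 significant digits.
Total distance L = v·t = 0.3657 m/s × 509.6 s = 186.4 m.
Hardness H = 0.2871 GPa = 2.871e+08 Pa.
Contact area A = 0.04735 m × 0.01542 m = 7.301e-04 m².
As SI base values: W = 448.0 N, H = 2.871e+08 Pa, K = 8.653e-07.
The Archard volume V = K·W·L/H = 8.653e-07 · 448.0 · 186.4 / 2.871e+08 = 2.516e-10 m³.
Wear depth h = V/A = 2.516e-10 / 7.301e-04 = 3.446e-07 m.

value=3.446e-07 m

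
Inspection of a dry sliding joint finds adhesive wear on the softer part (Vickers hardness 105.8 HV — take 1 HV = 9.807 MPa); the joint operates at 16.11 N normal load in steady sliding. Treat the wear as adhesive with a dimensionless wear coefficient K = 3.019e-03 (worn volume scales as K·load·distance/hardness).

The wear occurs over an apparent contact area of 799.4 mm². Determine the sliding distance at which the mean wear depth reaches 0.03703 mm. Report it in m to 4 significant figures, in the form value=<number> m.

Each operation keeps exact precision — intermediate values are displayed rounded. Rounded just once to four significant figures.
Hardness H = 105.8 HV × 9.807 MPa/HV = 1038 MPa = 1.038e+09 Pa.
Contact area A = 799.4 mm² = 7.994e-04 m².
Depth limit h_lim = 0.03703 mm = 3.703e-05 m.
In SI base units: W = 16.11 N, H = 1.038e+09 Pa, K = 3.019e-03.
At the depth limit, V_lim = h_lim·A = 3.703e-05 · 7.994e-04 = 2.960e-08 m³.
Life L = V_lim·H/(K·W) = 2.960e-08 · 1.038e+09 / (3.019e-03 · 16.11) = 631.5 m.

value=631.5 m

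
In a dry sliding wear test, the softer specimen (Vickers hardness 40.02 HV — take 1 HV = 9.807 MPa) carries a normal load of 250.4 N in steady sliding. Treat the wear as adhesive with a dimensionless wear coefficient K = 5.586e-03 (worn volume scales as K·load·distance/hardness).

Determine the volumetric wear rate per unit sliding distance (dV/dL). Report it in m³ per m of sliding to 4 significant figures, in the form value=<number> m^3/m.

Each operation runs at exact precision — the intermediates are printed rounded. Rounded once at the end: four significant figures.
Convert: Hardness H = 40.02 HV × 9.807 MPa/HV = 392.5 MPa = 3.925e+08 Pa.
Restated in SI base units: W = 250.4 N, H = 3.925e+08 Pa, K = 5.586e-03.
Wear rate dV/dL = K·W/H (no L dependence): 5.586e-03 · 250.4 / 3.925e+08 = 3.564e-09 m³/m.

value=3.564e-09 m^3/m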